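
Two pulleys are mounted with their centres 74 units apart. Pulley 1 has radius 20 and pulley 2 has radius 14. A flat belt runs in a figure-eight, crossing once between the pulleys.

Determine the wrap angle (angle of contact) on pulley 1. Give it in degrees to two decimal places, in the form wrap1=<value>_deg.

wrap1=234.70_deg

crossed belt: β = asin((r1+r2)/C) = asin(34/74) = 27.3522°
wrap1 = wrap2 = π + 2β = 234.7045°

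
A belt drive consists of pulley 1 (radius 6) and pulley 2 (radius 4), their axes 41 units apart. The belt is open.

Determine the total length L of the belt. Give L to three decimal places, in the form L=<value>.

open belt: β = asin((r2−r1)/C) = asin(-2/41) = -2.7960°
wrap1 = π − 2β = 185.5921°
wrap2 = π + 2β = 174.4079°
tangent length = C·cosβ = 40.9512
L = r1·wrap1 + r2·wrap2 + 2·C·cosβ = 6·3.2392 + 4·3.0440 + 2·40.9512 = 113.5135

L=113.514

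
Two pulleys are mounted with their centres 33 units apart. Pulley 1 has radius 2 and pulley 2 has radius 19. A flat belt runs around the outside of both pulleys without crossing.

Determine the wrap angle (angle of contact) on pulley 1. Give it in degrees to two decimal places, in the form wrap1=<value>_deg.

open belt: β = asin((r2−r1)/C) = asin(17/33) = 31.0076°
wrap1 = π − 2β = 117.9848°
wrap2 = π + 2β = 242.0152°

wrap1=117.98_deg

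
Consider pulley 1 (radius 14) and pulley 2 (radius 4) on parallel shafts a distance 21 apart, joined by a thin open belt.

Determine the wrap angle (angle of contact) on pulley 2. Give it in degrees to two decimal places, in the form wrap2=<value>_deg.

open belt: β = asin((r2−r1)/C) = asin(-10/21) = -28.4369°
wrap1 = π − 2β = 236.8738°
wrap2 = π + 2β = 123.1262°

wrap2=123.13_deg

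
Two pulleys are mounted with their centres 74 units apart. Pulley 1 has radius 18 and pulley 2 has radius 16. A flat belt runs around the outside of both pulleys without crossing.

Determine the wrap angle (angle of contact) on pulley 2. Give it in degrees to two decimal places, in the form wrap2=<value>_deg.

open belt: β = asin((r2−r1)/C) = asin(-2/74) = -1.5487°
wrap1 = π − 2β = 183.0974°
wrap2 = π + 2β = 176.9026°

wrap2=176.90_deg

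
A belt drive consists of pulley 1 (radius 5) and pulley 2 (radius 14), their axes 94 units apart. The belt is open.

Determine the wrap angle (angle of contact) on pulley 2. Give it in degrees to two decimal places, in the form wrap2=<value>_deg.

wrap2=190.99_deg

open belt: β = asin((r2−r1)/C) = asin(9/94) = 5.4942°
wrap1 = π − 2β = 169.0116°
wrap2 = π + 2β = 190.9884°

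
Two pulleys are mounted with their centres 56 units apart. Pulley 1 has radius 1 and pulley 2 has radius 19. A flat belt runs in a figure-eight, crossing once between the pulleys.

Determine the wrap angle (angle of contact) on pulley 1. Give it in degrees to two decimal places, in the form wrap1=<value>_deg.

wrap1=221.85_deg

crossed belt: β = asin((r1+r2)/C) = asin(20/56) = 20.9248°
wrap1 = wrap2 = π + 2β = 221.8497°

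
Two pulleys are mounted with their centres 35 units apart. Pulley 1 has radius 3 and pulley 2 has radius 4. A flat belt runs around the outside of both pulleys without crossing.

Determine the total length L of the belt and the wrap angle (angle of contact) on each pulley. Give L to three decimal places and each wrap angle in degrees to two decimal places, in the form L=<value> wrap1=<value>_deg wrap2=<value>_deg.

L=92.020 wrap1=176.73_deg wrap2=183.27_deg

open belt: β = asin((r2−r1)/C) = asin(1/35) = 1.6372°
wrap1 = π − 2β = 176.7255°
wrap2 = π + 2β = 183.2745°
tangent length = C·cosβ = 34.9857
L = r1·wrap1 + r2·wrap2 + 2·C·cosβ = 3·3.0844 + 4·3.1987 + 2·34.9857 = 92.0197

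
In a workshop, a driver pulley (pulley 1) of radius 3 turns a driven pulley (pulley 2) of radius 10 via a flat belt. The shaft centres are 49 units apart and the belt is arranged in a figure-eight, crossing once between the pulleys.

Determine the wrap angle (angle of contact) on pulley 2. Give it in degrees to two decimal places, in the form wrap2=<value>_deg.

wrap2=210.77_deg

crossed belt: β = asin((r1+r2)/C) = asin(13/49) = 15.3851°
wrap1 = wrap2 = π + 2β = 210.7703°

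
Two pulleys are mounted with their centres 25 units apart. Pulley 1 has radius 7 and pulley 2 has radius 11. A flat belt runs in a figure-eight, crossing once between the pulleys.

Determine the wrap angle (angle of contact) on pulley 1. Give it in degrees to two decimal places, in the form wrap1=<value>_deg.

wrap1=272.11_deg

crossed belt: β = asin((r1+r2)/C) = asin(18/25) = 46.0545°
wrap1 = wrap2 = π + 2β = 272.1090°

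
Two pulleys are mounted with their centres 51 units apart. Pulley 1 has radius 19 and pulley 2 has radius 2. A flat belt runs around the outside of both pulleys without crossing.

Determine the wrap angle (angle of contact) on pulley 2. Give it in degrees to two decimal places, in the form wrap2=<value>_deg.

open belt: β = asin((r2−r1)/C) = asin(-17/51) = -19.4712°
wrap1 = π − 2β = 218.9424°
wrap2 = π + 2β = 141.0576°

wrap2=141.06_deg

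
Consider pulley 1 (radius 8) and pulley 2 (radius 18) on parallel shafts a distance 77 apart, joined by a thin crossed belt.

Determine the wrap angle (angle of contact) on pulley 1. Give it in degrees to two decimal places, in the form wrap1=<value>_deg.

crossed belt: β = asin((r1+r2)/C) = asin(26/77) = 19.7345°
wrap1 = wrap2 = π + 2β = 219.4690°

wrap1=219.47_deg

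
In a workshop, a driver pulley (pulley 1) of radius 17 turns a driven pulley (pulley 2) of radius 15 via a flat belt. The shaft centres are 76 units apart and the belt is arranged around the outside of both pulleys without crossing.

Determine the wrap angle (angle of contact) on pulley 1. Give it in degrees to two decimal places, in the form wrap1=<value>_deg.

open belt: β = asin((r2−r1)/C) = asin(-2/76) = -1.5080°
wrap1 = π − 2β = 183.0159°
wrap2 = π + 2β = 176.9841°

wrap1=183.02_deg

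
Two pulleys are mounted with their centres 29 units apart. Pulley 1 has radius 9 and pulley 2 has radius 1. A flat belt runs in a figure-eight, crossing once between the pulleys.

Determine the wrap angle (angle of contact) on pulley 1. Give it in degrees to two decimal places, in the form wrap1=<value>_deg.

crossed belt: β = asin((r1+r2)/C) = asin(10/29) = 20.1713°
wrap1 = wrap2 = π + 2β = 220.3425°

wrap1=220.34_deg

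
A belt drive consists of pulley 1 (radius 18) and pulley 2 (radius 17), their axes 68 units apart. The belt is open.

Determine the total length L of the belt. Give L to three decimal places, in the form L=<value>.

open belt: β = asin((r2−r1)/C) = asin(-1/68) = -0.8426°
wrap1 = π − 2β = 181.6852°
wrap2 = π + 2β = 178.3148°
tangent length = C·cosβ = 67.9926
L = r1·wrap1 + r2·wrap2 + 2·C·cosβ = 18·3.1710 + 17·3.1122 + 2·67.9926 = 245.9704

L=245.970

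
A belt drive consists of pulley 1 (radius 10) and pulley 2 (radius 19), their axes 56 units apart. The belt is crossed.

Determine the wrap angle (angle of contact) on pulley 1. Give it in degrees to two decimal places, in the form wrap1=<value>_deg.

crossed belt: β = asin((r1+r2)/C) = asin(29/56) = 31.1886°
wrap1 = wrap2 = π + 2β = 242.3772°

wrap1=242.38_deg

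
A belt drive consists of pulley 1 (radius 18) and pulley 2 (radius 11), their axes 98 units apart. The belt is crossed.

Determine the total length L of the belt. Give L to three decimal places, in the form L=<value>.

L=295.752

crossed belt: β = asin((r1+r2)/C) = asin(29/98) = 17.2126°
wrap1 = wrap2 = π + 2β = 214.4252°
tangent length = C·cosβ = 93.6109
L = (r1+r2)·wrap + 2·C·cosβ = 29·3.7424 + 2·93.6109 = 295.7522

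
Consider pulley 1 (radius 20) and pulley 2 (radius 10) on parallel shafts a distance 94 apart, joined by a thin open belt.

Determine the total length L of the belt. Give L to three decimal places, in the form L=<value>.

open belt: β = asin((r2−r1)/C) = asin(-10/94) = -6.1069°
wrap1 = π − 2β = 192.2137°
wrap2 = π + 2β = 167.7863°
tangent length = C·cosβ = 93.4666
L = r1·wrap1 + r2·wrap2 + 2·C·cosβ = 20·3.3548 + 10·2.9284 + 2·93.4666 = 283.3126

L=283.313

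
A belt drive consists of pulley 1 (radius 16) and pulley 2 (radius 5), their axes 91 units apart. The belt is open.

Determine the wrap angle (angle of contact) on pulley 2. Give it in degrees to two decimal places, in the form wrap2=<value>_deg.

open belt: β = asin((r2−r1)/C) = asin(-11/91) = -6.9428°
wrap1 = π − 2β = 193.8857°
wrap2 = π + 2β = 166.1143°

wrap2=166.11_deg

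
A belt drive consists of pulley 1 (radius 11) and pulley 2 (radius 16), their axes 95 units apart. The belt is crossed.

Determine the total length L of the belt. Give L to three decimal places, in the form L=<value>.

L=282.550

crossed belt: β = asin((r1+r2)/C) = asin(27/95) = 16.5117°
wrap1 = wrap2 = π + 2β = 213.0233°
tangent length = C·cosβ = 91.0824
L = (r1+r2)·wrap + 2·C·cosβ = 27·3.7180 + 2·91.0824 = 282.5496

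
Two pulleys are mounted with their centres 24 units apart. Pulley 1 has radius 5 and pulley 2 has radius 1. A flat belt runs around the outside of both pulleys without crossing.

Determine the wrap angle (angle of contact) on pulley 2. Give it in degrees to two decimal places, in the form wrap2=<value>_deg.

open belt: β = asin((r2−r1)/C) = asin(-4/24) = -9.5941°
wrap1 = π − 2β = 199.1881°
wrap2 = π + 2β = 160.8119°

wrap2=160.81_deg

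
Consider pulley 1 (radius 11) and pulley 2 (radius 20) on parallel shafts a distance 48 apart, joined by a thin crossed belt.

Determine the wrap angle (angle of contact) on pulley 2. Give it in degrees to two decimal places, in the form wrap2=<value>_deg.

crossed belt: β = asin((r1+r2)/C) = asin(31/48) = 40.2282°
wrap1 = wrap2 = π + 2β = 260.4564°

wrap2=260.46_deg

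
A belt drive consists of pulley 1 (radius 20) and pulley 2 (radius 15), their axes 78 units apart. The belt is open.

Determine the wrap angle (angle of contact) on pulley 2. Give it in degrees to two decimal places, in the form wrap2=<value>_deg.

open belt: β = asin((r2−r1)/C) = asin(-5/78) = -3.6753°
wrap1 = π − 2β = 187.3507°
wrap2 = π + 2β = 172.6493°

wrap2=172.65_deg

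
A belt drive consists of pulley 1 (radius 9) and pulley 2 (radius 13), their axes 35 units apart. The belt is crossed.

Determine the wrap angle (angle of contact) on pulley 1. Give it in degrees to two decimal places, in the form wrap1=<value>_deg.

wrap1=257.89_deg

crossed belt: β = asin((r1+r2)/C) = asin(22/35) = 38.9448°
wrap1 = wrap2 = π + 2β = 257.8896°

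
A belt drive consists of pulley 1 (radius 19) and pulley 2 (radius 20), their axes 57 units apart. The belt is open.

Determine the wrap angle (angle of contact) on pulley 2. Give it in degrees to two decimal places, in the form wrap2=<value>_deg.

open belt: β = asin((r2−r1)/C) = asin(1/57) = 1.0052°
wrap1 = π − 2β = 177.9895°
wrap2 = π + 2β = 182.0105°

wrap2=182.01_deg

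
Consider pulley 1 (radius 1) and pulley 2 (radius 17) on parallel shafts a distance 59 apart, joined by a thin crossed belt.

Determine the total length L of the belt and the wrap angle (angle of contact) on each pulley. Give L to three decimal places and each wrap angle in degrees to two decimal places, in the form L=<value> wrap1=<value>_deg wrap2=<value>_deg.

L=180.084 wrap1=215.53_deg wrap2=215.53_deg

crossed belt: β = asin((r1+r2)/C) = asin(18/59) = 17.7633°
wrap1 = wrap2 = π + 2β = 215.5265°
tangent length = C·cosβ = 56.1872
L = (r1+r2)·wrap + 2·C·cosβ = 18·3.7616 + 2·56.1872 = 180.0840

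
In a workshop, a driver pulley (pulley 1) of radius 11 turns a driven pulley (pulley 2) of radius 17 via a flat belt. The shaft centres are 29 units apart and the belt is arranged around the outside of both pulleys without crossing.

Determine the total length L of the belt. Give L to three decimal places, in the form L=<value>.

open belt: β = asin((r2−r1)/C) = asin(6/29) = 11.9405°
wrap1 = π − 2β = 156.1189°
wrap2 = π + 2β = 203.8811°
tangent length = C·cosβ = 28.3725
L = r1·wrap1 + r2·wrap2 + 2·C·cosβ = 11·2.7248 + 17·3.5584 + 2·28.3725 = 147.2105

L=147.210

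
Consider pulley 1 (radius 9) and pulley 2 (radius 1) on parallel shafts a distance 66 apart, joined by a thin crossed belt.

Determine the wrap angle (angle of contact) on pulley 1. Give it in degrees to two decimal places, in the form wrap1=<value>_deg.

wrap1=197.43_deg

crossed belt: β = asin((r1+r2)/C) = asin(10/66) = 8.7147°
wrap1 = wrap2 = π + 2β = 197.4295°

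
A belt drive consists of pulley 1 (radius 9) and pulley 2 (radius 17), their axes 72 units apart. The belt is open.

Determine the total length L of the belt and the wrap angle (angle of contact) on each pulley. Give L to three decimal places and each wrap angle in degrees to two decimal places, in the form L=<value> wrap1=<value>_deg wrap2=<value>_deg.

L=226.571 wrap1=167.24_deg wrap2=192.76_deg

open belt: β = asin((r2−r1)/C) = asin(8/72) = 6.3794°
wrap1 = π − 2β = 167.2413°
wrap2 = π + 2β = 192.7587°
tangent length = C·cosβ = 71.5542
L = r1·wrap1 + r2·wrap2 + 2·C·cosβ = 9·2.9189 + 17·3.3643 + 2·71.5542 = 226.5712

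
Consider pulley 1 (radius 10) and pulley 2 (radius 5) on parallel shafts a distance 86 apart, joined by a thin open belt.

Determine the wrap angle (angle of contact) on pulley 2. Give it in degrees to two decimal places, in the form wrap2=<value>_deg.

open belt: β = asin((r2−r1)/C) = asin(-5/86) = -3.3330°
wrap1 = π − 2β = 186.6661°
wrap2 = π + 2β = 173.3339°

wrap2=173.33_deg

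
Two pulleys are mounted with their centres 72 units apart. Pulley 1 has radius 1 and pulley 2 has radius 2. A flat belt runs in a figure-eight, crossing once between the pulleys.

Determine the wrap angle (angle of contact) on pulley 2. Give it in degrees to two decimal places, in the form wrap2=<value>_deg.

crossed belt: β = asin((r1+r2)/C) = asin(3/72) = 2.3880°
wrap1 = wrap2 = π + 2β = 184.7760°

wrap2=184.78_deg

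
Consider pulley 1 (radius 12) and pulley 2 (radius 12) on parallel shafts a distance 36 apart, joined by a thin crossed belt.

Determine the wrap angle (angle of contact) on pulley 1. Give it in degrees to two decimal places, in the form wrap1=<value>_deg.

crossed belt: β = asin((r1+r2)/C) = asin(24/36) = 41.8103°
wrap1 = wrap2 = π + 2β = 263.6206°

wrap1=263.62_deg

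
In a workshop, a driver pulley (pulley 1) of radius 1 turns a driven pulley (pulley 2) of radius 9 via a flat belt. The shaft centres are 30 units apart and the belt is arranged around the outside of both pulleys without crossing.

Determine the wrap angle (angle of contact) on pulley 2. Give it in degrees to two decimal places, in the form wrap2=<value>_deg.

open belt: β = asin((r2−r1)/C) = asin(8/30) = 15.4660°
wrap1 = π − 2β = 149.0680°
wrap2 = π + 2β = 210.9320°

wrap2=210.93_deg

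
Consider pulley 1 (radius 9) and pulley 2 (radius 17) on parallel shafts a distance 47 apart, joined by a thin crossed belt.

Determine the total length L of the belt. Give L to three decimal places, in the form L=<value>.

L=190.470

crossed belt: β = asin((r1+r2)/C) = asin(26/47) = 33.5862°
wrap1 = wrap2 = π + 2β = 247.1725°
tangent length = C·cosβ = 39.1535
L = (r1+r2)·wrap + 2·C·cosβ = 26·4.3140 + 2·39.1535 = 190.4704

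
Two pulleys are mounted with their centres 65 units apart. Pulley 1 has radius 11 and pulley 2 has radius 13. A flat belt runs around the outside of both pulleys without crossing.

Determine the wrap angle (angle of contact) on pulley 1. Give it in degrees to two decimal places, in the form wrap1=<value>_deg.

open belt: β = asin((r2−r1)/C) = asin(2/65) = 1.7632°
wrap1 = π − 2β = 176.4735°
wrap2 = π + 2β = 183.5265°

wrap1=176.47_deg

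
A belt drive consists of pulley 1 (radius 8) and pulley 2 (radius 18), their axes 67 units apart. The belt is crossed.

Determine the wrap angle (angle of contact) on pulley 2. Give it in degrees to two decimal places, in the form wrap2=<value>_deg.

crossed belt: β = asin((r1+r2)/C) = asin(26/67) = 22.8338°
wrap1 = wrap2 = π + 2β = 225.6676°

wrap2=225.67_deg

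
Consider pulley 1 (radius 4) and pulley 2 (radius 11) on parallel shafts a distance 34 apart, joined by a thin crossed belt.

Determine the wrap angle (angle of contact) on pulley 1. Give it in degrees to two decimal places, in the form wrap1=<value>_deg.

wrap1=232.36_deg

crossed belt: β = asin((r1+r2)/C) = asin(15/34) = 26.1790°
wrap1 = wrap2 = π + 2β = 232.3579°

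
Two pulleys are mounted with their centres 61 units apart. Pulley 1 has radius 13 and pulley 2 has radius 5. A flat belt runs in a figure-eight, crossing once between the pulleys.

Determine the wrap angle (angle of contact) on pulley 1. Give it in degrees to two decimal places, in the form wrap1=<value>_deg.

crossed belt: β = asin((r1+r2)/C) = asin(18/61) = 17.1625°
wrap1 = wrap2 = π + 2β = 214.3249°

wrap1=214.32_deg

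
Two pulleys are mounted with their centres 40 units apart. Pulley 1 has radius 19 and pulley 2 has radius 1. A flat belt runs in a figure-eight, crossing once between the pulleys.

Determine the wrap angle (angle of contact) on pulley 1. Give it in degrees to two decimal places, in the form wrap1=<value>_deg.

wrap1=240.00_deg

crossed belt: β = asin((r1+r2)/C) = asin(20/40) = 30.0000°
wrap1 = wrap2 = π + 2β = 240.0000°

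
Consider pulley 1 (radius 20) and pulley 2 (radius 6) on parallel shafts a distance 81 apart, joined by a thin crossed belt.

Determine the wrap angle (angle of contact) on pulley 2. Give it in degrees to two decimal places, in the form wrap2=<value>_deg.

crossed belt: β = asin((r1+r2)/C) = asin(26/81) = 18.7227°
wrap1 = wrap2 = π + 2β = 217.4453°

wrap2=217.45_deg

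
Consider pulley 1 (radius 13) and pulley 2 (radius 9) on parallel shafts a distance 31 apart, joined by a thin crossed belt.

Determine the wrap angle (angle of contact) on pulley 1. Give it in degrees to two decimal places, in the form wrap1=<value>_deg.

wrap1=270.42_deg

crossed belt: β = asin((r1+r2)/C) = asin(22/31) = 45.2087°
wrap1 = wrap2 = π + 2β = 270.4174°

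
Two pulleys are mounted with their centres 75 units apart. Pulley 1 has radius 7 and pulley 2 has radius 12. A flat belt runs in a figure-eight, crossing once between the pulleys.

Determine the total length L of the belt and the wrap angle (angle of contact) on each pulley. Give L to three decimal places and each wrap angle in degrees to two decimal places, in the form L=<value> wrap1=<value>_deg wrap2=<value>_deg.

L=214.530 wrap1=209.35_deg wrap2=209.35_deg

crossed belt: β = asin((r1+r2)/C) = asin(19/75) = 14.6748°
wrap1 = wrap2 = π + 2β = 209.3497°
tangent length = C·cosβ = 72.5534
L = (r1+r2)·wrap + 2·C·cosβ = 19·3.6538 + 2·72.5534 = 214.5298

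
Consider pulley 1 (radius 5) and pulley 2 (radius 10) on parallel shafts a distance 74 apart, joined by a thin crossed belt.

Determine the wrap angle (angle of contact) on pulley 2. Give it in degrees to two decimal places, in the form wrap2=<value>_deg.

wrap2=203.39_deg

crossed belt: β = asin((r1+r2)/C) = asin(15/74) = 11.6951°
wrap1 = wrap2 = π + 2β = 203.3901°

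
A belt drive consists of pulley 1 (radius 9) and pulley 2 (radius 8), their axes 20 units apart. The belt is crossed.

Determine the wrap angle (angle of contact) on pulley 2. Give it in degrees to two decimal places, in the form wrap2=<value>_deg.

wrap2=296.42_deg

crossed belt: β = asin((r1+r2)/C) = asin(17/20) = 58.2117°
wrap1 = wrap2 = π + 2β = 296.4233°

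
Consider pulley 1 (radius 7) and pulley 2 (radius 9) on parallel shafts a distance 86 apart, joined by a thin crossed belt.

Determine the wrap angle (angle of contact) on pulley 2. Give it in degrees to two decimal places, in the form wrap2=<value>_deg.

wrap2=201.44_deg

crossed belt: β = asin((r1+r2)/C) = asin(16/86) = 10.7222°
wrap1 = wrap2 = π + 2β = 201.4443°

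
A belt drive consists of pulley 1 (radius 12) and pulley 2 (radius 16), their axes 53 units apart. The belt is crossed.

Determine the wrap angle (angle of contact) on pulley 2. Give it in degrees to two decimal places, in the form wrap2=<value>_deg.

wrap2=243.78_deg

crossed belt: β = asin((r1+r2)/C) = asin(28/53) = 31.8908°
wrap1 = wrap2 = π + 2β = 243.7816°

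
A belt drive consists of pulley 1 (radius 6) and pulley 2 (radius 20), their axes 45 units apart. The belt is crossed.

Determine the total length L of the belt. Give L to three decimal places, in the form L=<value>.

L=187.171

crossed belt: β = asin((r1+r2)/C) = asin(26/45) = 35.2944°
wrap1 = wrap2 = π + 2β = 250.5888°
tangent length = C·cosβ = 36.7287
L = (r1+r2)·wrap + 2·C·cosβ = 26·4.3736 + 2·36.7287 = 187.1711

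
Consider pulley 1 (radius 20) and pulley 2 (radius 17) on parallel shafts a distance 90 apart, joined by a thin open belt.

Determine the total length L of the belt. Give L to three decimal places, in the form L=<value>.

L=296.339

open belt: β = asin((r2−r1)/C) = asin(-3/90) = -1.9102°
wrap1 = π − 2β = 183.8204°
wrap2 = π + 2β = 176.1796°
tangent length = C·cosβ = 89.9500
L = r1·wrap1 + r2·wrap2 + 2·C·cosβ = 20·3.2083 + 17·3.0749 + 2·89.9500 = 296.3389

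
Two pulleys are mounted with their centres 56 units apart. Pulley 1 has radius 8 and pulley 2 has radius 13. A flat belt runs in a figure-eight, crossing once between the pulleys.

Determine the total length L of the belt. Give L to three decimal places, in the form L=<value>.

crossed belt: β = asin((r1+r2)/C) = asin(21/56) = 22.0243°
wrap1 = wrap2 = π + 2β = 224.0486°
tangent length = C·cosβ = 51.9134
L = (r1+r2)·wrap + 2·C·cosβ = 21·3.9104 + 2·51.9134 = 185.9449

L=185.945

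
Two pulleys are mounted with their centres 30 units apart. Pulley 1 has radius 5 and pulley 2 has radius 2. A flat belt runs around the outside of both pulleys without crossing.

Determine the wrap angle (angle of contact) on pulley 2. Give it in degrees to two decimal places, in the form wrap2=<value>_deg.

open belt: β = asin((r2−r1)/C) = asin(-3/30) = -5.7392°
wrap1 = π − 2β = 191.4783°
wrap2 = π + 2β = 168.5217°

wrap2=168.52_deg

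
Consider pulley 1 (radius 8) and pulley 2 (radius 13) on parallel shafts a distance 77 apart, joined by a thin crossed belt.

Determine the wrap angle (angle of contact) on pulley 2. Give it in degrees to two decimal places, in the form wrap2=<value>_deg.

crossed belt: β = asin((r1+r2)/C) = asin(21/77) = 15.8266°
wrap1 = wrap2 = π + 2β = 211.6532°

wrap2=211.65_deg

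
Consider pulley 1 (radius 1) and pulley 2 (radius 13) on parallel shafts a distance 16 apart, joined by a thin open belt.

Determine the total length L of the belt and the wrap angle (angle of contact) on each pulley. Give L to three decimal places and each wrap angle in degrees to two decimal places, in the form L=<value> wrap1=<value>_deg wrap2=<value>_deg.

L=85.502 wrap1=82.82_deg wrap2=277.18_deg

open belt: β = asin((r2−r1)/C) = asin(12/16) = 48.5904°
wrap1 = π − 2β = 82.8192°
wrap2 = π + 2β = 277.1808°
tangent length = C·cosβ = 10.5830
L = r1·wrap1 + r2·wrap2 + 2·C·cosβ = 1·1.4455 + 13·4.8377 + 2·10.5830 = 85.5018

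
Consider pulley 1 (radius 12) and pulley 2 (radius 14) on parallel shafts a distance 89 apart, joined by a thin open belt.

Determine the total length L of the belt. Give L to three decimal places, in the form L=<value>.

L=259.726

open belt: β = asin((r2−r1)/C) = asin(2/89) = 1.2877°
wrap1 = π − 2β = 177.4247°
wrap2 = π + 2β = 182.5753°
tangent length = C·cosβ = 88.9775
L = r1·wrap1 + r2·wrap2 + 2·C·cosβ = 12·3.0966 + 14·3.1865 + 2·88.9775 = 259.7264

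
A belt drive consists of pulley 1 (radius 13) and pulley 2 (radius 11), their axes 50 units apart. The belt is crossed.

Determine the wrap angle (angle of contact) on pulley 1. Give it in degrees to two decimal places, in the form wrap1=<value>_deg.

wrap1=237.37_deg

crossed belt: β = asin((r1+r2)/C) = asin(24/50) = 28.6854°
wrap1 = wrap2 = π + 2β = 237.3708°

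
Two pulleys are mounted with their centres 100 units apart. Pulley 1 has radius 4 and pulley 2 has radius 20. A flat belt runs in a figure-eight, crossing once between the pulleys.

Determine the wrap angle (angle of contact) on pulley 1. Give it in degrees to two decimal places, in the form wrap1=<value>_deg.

crossed belt: β = asin((r1+r2)/C) = asin(24/100) = 13.8865°
wrap1 = wrap2 = π + 2β = 207.7731°

wrap1=207.77_deg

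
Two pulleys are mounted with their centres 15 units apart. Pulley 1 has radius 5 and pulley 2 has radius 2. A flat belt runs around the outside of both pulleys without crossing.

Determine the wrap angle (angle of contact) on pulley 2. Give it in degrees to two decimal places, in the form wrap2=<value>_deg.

wrap2=156.93_deg

open belt: β = asin((r2−r1)/C) = asin(-3/15) = -11.5370°
wrap1 = π − 2β = 203.0739°
wrap2 = π + 2β = 156.9261°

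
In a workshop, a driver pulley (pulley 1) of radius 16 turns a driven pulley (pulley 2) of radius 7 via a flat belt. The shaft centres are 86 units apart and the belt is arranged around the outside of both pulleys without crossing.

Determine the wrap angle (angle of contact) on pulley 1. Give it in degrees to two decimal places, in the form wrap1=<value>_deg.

open belt: β = asin((r2−r1)/C) = asin(-9/86) = -6.0071°
wrap1 = π − 2β = 192.0141°
wrap2 = π + 2β = 167.9859°

wrap1=192.01_deg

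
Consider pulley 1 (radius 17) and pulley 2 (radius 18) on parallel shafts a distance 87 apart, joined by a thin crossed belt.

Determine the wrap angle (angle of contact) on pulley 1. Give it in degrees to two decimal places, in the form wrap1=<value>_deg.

wrap1=227.44_deg

crossed belt: β = asin((r1+r2)/C) = asin(35/87) = 23.7220°
wrap1 = wrap2 = π + 2β = 227.4439°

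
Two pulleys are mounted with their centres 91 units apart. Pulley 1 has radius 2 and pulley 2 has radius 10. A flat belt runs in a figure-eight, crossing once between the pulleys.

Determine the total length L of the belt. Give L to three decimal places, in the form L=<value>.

L=221.284

crossed belt: β = asin((r1+r2)/C) = asin(12/91) = 7.5776°
wrap1 = wrap2 = π + 2β = 195.1551°
tangent length = C·cosβ = 90.2053
L = (r1+r2)·wrap + 2·C·cosβ = 12·3.4061 + 2·90.2053 = 221.2838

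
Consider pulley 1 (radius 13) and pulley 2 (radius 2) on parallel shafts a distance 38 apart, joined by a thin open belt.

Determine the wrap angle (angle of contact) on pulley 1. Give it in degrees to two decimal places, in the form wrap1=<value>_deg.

open belt: β = asin((r2−r1)/C) = asin(-11/38) = -16.8264°
wrap1 = π − 2β = 213.6529°
wrap2 = π + 2β = 146.3471°

wrap1=213.65_deg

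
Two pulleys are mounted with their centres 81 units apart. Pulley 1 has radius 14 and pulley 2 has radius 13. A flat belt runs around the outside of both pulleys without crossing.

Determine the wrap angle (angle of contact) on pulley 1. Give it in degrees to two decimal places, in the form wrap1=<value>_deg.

open belt: β = asin((r2−r1)/C) = asin(-1/81) = -0.7074°
wrap1 = π − 2β = 181.4147°
wrap2 = π + 2β = 178.5853°

wrap1=181.41_deg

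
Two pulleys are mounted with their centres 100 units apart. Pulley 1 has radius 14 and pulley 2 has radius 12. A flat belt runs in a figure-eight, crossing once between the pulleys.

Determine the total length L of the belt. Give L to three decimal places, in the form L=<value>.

crossed belt: β = asin((r1+r2)/C) = asin(26/100) = 15.0701°
wrap1 = wrap2 = π + 2β = 210.1401°
tangent length = C·cosβ = 96.5609
L = (r1+r2)·wrap + 2·C·cosβ = 26·3.6676 + 2·96.5609 = 288.4803

L=288.480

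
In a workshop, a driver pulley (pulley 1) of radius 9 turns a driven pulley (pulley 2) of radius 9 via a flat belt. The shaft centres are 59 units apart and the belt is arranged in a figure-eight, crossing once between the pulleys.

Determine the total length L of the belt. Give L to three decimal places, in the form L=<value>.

crossed belt: β = asin((r1+r2)/C) = asin(18/59) = 17.7633°
wrap1 = wrap2 = π + 2β = 215.5265°
tangent length = C·cosβ = 56.1872
L = (r1+r2)·wrap + 2·C·cosβ = 18·3.7616 + 2·56.1872 = 180.0840

L=180.084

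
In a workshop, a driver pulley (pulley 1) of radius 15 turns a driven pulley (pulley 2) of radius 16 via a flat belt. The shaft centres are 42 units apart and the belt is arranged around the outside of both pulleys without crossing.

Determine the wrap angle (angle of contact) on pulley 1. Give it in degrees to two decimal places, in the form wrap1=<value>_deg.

wrap1=177.27_deg

open belt: β = asin((r2−r1)/C) = asin(1/42) = 1.3643°
wrap1 = π − 2β = 177.2714°
wrap2 = π + 2β = 182.7286°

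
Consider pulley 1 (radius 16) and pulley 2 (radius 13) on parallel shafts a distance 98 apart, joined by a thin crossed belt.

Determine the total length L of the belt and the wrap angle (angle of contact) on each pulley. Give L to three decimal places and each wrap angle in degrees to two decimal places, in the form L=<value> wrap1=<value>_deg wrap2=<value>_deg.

L=295.752 wrap1=214.43_deg wrap2=214.43_deg

crossed belt: β = asin((r1+r2)/C) = asin(29/98) = 17.2126°
wrap1 = wrap2 = π + 2β = 214.4252°
tangent length = C·cosβ = 93.6109
L = (r1+r2)·wrap + 2·C·cosβ = 29·3.7424 + 2·93.6109 = 295.7522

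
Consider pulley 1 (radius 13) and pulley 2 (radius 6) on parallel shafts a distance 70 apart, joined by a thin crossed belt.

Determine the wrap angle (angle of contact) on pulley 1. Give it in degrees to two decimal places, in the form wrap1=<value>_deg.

wrap1=211.50_deg

crossed belt: β = asin((r1+r2)/C) = asin(19/70) = 15.7493°
wrap1 = wrap2 = π + 2β = 211.4986°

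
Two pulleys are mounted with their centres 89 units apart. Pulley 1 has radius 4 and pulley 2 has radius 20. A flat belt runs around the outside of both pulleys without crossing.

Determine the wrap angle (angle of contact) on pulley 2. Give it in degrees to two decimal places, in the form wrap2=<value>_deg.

wrap2=200.71_deg

open belt: β = asin((r2−r1)/C) = asin(16/89) = 10.3567°
wrap1 = π − 2β = 159.2867°
wrap2 = π + 2β = 200.7133°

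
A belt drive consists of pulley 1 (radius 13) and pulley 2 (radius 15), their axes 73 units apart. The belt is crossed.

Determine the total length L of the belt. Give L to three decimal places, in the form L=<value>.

L=244.842

crossed belt: β = asin((r1+r2)/C) = asin(28/73) = 22.5545°
wrap1 = wrap2 = π + 2β = 225.1089°
tangent length = C·cosβ = 67.4166
L = (r1+r2)·wrap + 2·C·cosβ = 28·3.9289 + 2·67.4166 = 244.8422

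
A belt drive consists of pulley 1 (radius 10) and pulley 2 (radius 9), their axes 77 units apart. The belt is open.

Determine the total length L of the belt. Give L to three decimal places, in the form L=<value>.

L=213.703

open belt: β = asin((r2−r1)/C) = asin(-1/77) = -0.7441°
wrap1 = π − 2β = 181.4882°
wrap2 = π + 2β = 178.5118°
tangent length = C·cosβ = 76.9935
L = r1·wrap1 + r2·wrap2 + 2·C·cosβ = 10·3.1676 + 9·3.1156 + 2·76.9935 = 213.7032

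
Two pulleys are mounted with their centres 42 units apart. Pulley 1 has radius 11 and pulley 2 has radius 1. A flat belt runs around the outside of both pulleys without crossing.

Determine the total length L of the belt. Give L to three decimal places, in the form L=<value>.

open belt: β = asin((r2−r1)/C) = asin(-10/42) = -13.7741°
wrap1 = π − 2β = 207.5483°
wrap2 = π + 2β = 152.4517°
tangent length = C·cosβ = 40.7922
L = r1·wrap1 + r2·wrap2 + 2·C·cosβ = 11·3.6224 + 1·2.6608 + 2·40.7922 = 124.0915

L=124.092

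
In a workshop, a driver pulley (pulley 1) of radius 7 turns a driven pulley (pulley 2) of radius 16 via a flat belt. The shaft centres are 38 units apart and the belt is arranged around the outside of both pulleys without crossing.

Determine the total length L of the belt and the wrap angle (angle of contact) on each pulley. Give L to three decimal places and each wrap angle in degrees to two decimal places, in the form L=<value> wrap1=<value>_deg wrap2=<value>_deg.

L=150.398 wrap1=152.60_deg wrap2=207.40_deg

open belt: β = asin((r2−r1)/C) = asin(9/38) = 13.7002°
wrap1 = π − 2β = 152.5995°
wrap2 = π + 2β = 207.4005°
tangent length = C·cosβ = 36.9188
L = r1·wrap1 + r2·wrap2 + 2·C·cosβ = 7·2.6634 + 16·3.6198 + 2·36.9188 = 150.3983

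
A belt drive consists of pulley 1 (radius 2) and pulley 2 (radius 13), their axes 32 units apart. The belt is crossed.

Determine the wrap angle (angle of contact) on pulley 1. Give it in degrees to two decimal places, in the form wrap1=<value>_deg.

crossed belt: β = asin((r1+r2)/C) = asin(15/32) = 27.9532°
wrap1 = wrap2 = π + 2β = 235.9064°

wrap1=235.91_deg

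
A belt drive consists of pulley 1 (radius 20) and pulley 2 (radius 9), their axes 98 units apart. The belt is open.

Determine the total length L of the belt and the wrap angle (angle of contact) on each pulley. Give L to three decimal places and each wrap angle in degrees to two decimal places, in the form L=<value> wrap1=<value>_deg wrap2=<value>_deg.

L=288.342 wrap1=192.89_deg wrap2=167.11_deg

open belt: β = asin((r2−r1)/C) = asin(-11/98) = -6.4447°
wrap1 = π − 2β = 192.8895°
wrap2 = π + 2β = 167.1105°
tangent length = C·cosβ = 97.3807
L = r1·wrap1 + r2·wrap2 + 2·C·cosβ = 20·3.3666 + 9·2.9166 + 2·97.3807 = 288.3422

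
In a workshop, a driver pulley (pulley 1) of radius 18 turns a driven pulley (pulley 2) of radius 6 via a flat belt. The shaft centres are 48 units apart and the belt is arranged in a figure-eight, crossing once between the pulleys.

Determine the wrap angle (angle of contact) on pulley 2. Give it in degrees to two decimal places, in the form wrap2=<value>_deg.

wrap2=240.00_deg

crossed belt: β = asin((r1+r2)/C) = asin(24/48) = 30.0000°
wrap1 = wrap2 = π + 2β = 240.0000°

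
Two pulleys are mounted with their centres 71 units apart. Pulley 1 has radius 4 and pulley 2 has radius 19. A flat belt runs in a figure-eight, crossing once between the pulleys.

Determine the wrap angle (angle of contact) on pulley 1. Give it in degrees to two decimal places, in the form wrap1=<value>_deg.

crossed belt: β = asin((r1+r2)/C) = asin(23/71) = 18.9016°
wrap1 = wrap2 = π + 2β = 217.8032°

wrap1=217.80_deg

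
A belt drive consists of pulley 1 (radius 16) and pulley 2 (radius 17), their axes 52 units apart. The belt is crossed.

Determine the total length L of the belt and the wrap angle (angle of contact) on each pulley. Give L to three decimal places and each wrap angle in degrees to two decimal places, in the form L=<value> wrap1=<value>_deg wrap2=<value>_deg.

L=229.422 wrap1=258.78_deg wrap2=258.78_deg

crossed belt: β = asin((r1+r2)/C) = asin(33/52) = 39.3915°
wrap1 = wrap2 = π + 2β = 258.7829°
tangent length = C·cosβ = 40.1871
L = (r1+r2)·wrap + 2·C·cosβ = 33·4.5166 + 2·40.1871 = 229.4224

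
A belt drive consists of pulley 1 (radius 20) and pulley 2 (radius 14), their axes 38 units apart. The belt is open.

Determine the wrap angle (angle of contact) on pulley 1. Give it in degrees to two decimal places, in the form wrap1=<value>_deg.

wrap1=198.17_deg

open belt: β = asin((r2−r1)/C) = asin(-6/38) = -9.0847°
wrap1 = π − 2β = 198.1694°
wrap2 = π + 2β = 161.8306°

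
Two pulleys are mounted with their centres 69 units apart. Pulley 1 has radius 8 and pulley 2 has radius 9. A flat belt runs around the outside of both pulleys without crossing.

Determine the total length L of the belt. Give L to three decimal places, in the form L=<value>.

L=191.422

open belt: β = asin((r2−r1)/C) = asin(1/69) = 0.8304°
wrap1 = π − 2β = 178.3392°
wrap2 = π + 2β = 181.6608°
tangent length = C·cosβ = 68.9928
L = r1·wrap1 + r2·wrap2 + 2·C·cosβ = 8·3.1126 + 9·3.1706 + 2·68.9928 = 191.4216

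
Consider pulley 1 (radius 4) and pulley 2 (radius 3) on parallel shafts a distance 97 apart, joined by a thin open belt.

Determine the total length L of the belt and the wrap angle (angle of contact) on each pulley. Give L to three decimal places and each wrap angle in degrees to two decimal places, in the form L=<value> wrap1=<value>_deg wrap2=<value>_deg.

L=216.001 wrap1=181.18_deg wrap2=178.82_deg

open belt: β = asin((r2−r1)/C) = asin(-1/97) = -0.5907°
wrap1 = π − 2β = 181.1814°
wrap2 = π + 2β = 178.8186°
tangent length = C·cosβ = 96.9948
L = r1·wrap1 + r2·wrap2 + 2·C·cosβ = 4·3.1622 + 3·3.1210 + 2·96.9948 = 216.0015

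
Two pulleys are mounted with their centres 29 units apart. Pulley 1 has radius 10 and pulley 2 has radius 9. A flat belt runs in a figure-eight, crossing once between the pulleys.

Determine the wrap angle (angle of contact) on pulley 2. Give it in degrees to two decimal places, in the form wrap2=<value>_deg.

crossed belt: β = asin((r1+r2)/C) = asin(19/29) = 40.9327°
wrap1 = wrap2 = π + 2β = 261.8654°

wrap2=261.87_deg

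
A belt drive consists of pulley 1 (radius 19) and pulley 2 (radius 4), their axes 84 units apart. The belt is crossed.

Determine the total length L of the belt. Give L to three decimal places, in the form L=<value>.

crossed belt: β = asin((r1+r2)/C) = asin(23/84) = 15.8911°
wrap1 = wrap2 = π + 2β = 211.7822°
tangent length = C·cosβ = 80.7899
L = (r1+r2)·wrap + 2·C·cosβ = 23·3.6963 + 2·80.7899 = 246.5945

L=246.595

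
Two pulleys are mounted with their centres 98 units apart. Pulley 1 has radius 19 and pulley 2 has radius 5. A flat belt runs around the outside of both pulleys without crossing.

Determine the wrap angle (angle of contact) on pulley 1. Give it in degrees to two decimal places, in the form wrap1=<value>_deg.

open belt: β = asin((r2−r1)/C) = asin(-14/98) = -8.2132°
wrap1 = π − 2β = 196.4264°
wrap2 = π + 2β = 163.5736°

wrap1=196.43_deg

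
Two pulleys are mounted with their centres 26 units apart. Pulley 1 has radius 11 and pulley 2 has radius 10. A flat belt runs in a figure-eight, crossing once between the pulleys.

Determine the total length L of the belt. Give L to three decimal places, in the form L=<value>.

L=136.122

crossed belt: β = asin((r1+r2)/C) = asin(21/26) = 53.8711°
wrap1 = wrap2 = π + 2β = 287.7421°
tangent length = C·cosβ = 15.3297
L = (r1+r2)·wrap + 2·C·cosβ = 21·5.0220 + 2·15.3297 = 136.1224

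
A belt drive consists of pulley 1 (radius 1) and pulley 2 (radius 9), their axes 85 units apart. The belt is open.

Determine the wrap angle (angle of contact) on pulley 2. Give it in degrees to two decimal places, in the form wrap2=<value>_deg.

wrap2=190.80_deg

open belt: β = asin((r2−r1)/C) = asin(8/85) = 5.4005°
wrap1 = π − 2β = 169.1989°
wrap2 = π + 2β = 190.8011°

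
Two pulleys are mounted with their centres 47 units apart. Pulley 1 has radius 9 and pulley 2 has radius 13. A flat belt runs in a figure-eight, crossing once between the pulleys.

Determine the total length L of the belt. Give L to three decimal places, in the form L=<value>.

L=173.615

crossed belt: β = asin((r1+r2)/C) = asin(22/47) = 27.9101°
wrap1 = wrap2 = π + 2β = 235.8201°
tangent length = C·cosβ = 41.5331
L = (r1+r2)·wrap + 2·C·cosβ = 22·4.1158 + 2·41.5331 = 173.6147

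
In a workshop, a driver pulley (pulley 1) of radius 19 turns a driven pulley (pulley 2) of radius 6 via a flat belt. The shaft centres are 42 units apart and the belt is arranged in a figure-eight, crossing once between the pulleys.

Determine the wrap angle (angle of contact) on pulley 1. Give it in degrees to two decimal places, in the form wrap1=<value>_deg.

crossed belt: β = asin((r1+r2)/C) = asin(25/42) = 36.5296°
wrap1 = wrap2 = π + 2β = 253.0592°

wrap1=253.06_deg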